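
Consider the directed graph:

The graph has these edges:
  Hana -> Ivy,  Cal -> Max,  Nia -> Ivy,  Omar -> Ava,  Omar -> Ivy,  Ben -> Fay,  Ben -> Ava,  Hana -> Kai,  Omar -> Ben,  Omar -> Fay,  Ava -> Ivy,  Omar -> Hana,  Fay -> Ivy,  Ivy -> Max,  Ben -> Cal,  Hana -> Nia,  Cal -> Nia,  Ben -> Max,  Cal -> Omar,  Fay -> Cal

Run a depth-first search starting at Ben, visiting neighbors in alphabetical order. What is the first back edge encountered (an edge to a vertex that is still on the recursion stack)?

Omar→Ben

DFS from Ben (visiting neighbors in alphabetical order); mark gray on enter, black on exit:
Ben gray
  Ava gray
    Ivy gray
      Max gray
      Max black
    Ivy black
  Ava black
  Cal gray
    Cal→Max: Max black — skip
    Nia gray
      Nia→Ivy: Ivy black — skip
    Nia black
    Omar gray
      Omar→Ava: Ava black — skip
      Omar→Ben: Ben is gray → back edge
First back edge: Omar → Ben.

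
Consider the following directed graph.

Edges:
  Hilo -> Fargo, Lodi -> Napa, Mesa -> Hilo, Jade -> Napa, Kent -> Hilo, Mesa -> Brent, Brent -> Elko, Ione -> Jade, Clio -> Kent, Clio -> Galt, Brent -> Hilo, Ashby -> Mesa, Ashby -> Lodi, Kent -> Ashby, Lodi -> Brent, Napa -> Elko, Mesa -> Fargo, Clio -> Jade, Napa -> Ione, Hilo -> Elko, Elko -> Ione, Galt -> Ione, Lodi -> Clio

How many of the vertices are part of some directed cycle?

8

A vertex is on a directed cycle iff it belongs to a strongly connected component of size ≥ 2 (or has a self-loop).
The vertices on cycles are {Clio, Elko, Ione, Jade, Kent, Lodi, Napa, Ashby} — 8 in total.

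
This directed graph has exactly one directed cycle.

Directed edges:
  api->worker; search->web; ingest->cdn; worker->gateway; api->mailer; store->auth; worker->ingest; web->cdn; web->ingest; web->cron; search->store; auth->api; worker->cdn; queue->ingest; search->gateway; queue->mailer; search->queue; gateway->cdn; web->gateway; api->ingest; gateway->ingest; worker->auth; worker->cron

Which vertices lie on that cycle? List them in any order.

api, auth, worker

DFS with gray/black marking from auth:
auth gray
  api gray
    worker gray
      cdn gray
      cdn black
      cron gray
      cron black
      ingest gray
        ingest→cdn: cdn black — skip
      ingest black
      gateway gray
        gateway→ingest: ingest black — skip
        gateway→cdn: cdn black — skip
      gateway black
      worker→auth: auth is gray → back edge
Back edge closes the cycle auth → api → worker → auth; its vertices are {api, auth, worker}.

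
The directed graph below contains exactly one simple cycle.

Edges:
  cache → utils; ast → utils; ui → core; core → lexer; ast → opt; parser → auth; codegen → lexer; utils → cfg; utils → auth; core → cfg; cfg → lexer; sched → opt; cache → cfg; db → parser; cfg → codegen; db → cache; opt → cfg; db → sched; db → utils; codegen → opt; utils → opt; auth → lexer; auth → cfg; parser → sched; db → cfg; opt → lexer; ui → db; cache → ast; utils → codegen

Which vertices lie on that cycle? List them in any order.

DFS with gray/black marking from opt:
opt gray
  cfg gray
    codegen gray
      lexer gray
      lexer black
      codegen→opt: opt is gray → back edge
Back edge closes the cycle opt → cfg → codegen → opt; its vertices are {cfg, opt, codegen}.

cfg, opt, codegen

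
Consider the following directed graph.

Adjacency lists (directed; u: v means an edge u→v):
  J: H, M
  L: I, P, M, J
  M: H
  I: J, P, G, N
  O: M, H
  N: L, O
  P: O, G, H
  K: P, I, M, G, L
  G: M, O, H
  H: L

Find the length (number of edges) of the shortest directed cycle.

For each vertex v, BFS finds the shortest path from v back to v.
The shortest such closed walk is L → P → H → L, length 3.

3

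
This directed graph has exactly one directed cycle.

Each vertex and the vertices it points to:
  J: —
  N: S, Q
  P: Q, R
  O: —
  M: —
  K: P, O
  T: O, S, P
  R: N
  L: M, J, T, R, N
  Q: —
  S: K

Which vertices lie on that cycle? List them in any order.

K, N, P, R, S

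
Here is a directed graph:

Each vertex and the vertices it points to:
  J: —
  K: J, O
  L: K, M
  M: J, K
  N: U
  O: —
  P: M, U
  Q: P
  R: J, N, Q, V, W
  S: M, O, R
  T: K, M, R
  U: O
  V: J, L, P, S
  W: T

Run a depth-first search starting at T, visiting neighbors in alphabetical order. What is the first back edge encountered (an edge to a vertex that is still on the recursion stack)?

S→R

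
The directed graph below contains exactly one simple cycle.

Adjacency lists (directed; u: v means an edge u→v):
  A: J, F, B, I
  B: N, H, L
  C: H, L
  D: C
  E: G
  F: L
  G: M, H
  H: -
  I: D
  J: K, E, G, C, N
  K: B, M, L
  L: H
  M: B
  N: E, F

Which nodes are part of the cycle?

DFS with gray/black marking from N:
N gray
  E gray
    G gray
      M gray
        B gray
          B→N: N is gray → back edge
Back edge closes the cycle N → E → G → M → B → N; its vertices are {B, E, G, M, N}.

B, E, G, M, N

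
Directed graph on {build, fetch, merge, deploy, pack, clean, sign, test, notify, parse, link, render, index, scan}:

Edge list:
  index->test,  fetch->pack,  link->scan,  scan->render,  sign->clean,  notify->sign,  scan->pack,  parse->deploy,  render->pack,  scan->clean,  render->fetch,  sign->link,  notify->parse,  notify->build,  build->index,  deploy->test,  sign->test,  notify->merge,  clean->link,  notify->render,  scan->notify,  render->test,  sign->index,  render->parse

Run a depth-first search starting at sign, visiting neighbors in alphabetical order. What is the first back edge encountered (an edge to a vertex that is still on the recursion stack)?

scan→clean

DFS from sign (visiting neighbors in alphabetical order); mark gray on enter, black on exit:
sign gray
  clean gray
    link gray
      scan gray
        scan→clean: clean is gray → back edge
First back edge: scan → clean.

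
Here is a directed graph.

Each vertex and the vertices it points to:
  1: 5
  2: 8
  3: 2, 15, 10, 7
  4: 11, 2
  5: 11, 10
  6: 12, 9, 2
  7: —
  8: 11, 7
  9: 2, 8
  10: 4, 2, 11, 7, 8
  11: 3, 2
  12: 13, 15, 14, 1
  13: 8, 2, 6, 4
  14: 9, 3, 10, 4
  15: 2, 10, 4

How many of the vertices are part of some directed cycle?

A vertex is on a directed cycle iff it belongs to a strongly connected component of size ≥ 2 (or has a self-loop).
The vertices on cycles are {2, 3, 4, 6, 8, 10, 11, 12, 13, 15} — 10 in total.

10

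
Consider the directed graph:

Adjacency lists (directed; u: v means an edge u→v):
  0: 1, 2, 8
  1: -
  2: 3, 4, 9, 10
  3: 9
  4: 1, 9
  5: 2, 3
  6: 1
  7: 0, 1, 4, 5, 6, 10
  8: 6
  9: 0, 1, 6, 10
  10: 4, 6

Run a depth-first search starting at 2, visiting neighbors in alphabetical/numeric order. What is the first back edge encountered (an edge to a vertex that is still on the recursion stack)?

DFS from 2 (visiting neighbors in alphabetical/numeric order); mark gray on enter, black on exit:
2 gray
  3 gray
    9 gray
      0 gray
        1 gray
        1 black
        0→2: 2 is gray → back edge
First back edge: 0 → 2.

0→2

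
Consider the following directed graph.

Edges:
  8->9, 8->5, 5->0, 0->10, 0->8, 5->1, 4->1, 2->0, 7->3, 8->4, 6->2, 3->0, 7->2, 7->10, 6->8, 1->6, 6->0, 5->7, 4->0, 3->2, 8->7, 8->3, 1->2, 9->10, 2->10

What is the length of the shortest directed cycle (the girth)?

For each vertex v, BFS finds the shortest path from v back to v.
The shortest such closed walk is 8 → 4 → 0 → 8, length 3.

3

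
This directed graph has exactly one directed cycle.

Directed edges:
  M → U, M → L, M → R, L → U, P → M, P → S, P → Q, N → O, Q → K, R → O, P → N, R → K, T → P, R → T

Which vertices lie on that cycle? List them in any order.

M, P, R, T

DFS with gray/black marking from P:
P gray
  M gray
    U gray
    U black
    R gray
      T gray
        T→P: P is gray → back edge
Back edge closes the cycle P → M → R → T → P; its vertices are {M, P, R, T}.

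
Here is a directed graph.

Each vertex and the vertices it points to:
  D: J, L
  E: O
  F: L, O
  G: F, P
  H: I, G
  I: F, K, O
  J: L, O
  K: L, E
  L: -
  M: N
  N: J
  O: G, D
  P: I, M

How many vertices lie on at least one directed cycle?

11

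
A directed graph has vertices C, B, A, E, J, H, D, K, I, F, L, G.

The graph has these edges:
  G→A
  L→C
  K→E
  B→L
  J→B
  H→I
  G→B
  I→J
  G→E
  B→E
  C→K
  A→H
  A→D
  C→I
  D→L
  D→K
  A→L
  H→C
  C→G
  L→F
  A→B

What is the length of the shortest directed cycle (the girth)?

For each vertex v, BFS finds the shortest path from v back to v.
The shortest such closed walk is A → L → C → G → A, length 4.

4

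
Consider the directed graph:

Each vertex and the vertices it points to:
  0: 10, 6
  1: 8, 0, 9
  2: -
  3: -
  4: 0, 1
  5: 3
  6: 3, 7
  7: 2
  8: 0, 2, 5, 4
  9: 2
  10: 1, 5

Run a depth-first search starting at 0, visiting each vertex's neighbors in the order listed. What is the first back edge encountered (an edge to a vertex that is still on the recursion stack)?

8→0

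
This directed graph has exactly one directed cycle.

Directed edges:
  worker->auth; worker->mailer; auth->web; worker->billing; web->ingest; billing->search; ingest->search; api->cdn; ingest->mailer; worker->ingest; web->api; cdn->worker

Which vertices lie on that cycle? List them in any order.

api, cdn, web, auth, worker

DFS with gray/black marking from cdn:
cdn gray
  worker gray
    ingest gray
      search gray
      search black
      mailer gray
      mailer black
    ingest black
    billing gray
      billing→search: search black — skip
    billing black
    worker→mailer: mailer black — skip
    auth gray
      web gray
        web→ingest: ingest black — skip
        api gray
          api→cdn: cdn is gray → back edge
Back edge closes the cycle cdn → worker → auth → web → api → cdn; its vertices are {api, cdn, web, auth, worker}.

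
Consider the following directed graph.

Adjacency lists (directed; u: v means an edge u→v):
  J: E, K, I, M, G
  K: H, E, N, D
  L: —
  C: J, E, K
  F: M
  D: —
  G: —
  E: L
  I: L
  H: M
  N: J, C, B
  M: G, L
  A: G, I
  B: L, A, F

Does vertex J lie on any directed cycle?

Yes

J is on a cycle iff J can reach itself via ≥1 edge.
J → K → N → J — yes.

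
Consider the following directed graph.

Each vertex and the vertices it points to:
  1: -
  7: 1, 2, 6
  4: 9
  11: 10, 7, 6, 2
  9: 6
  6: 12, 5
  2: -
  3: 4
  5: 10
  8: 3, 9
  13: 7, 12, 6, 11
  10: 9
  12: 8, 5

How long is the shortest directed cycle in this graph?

For each vertex v, BFS finds the shortest path from v back to v.
The shortest such closed walk is 12 → 8 → 9 → 6 → 12, length 4.

4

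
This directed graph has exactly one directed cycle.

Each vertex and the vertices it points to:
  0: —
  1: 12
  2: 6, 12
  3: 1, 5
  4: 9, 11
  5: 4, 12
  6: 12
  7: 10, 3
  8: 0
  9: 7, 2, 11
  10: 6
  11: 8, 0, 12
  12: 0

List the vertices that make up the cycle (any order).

3, 4, 5, 7, 9

DFS with gray/black marking from 4:
4 gray
  9 gray
    7 gray
      10 gray
        6 gray
          12 gray
            0 gray
            0 black
          12 black
        6 black
      10 black
      3 gray
        1 gray
          1→12: 12 black — skip
        1 black
        5 gray
          5→4: 4 is gray → back edge
Back edge closes the cycle 4 → 9 → 7 → 3 → 5 → 4; its vertices are {3, 4, 5, 7, 9}.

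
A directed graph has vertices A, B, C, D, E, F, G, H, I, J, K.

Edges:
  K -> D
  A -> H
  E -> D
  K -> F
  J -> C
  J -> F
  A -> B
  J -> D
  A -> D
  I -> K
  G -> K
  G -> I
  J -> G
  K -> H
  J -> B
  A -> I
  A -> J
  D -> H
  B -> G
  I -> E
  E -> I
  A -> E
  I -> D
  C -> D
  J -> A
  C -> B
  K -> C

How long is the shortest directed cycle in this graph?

For each vertex v, BFS finds the shortest path from v back to v.
The shortest such closed walk is A → J → A, length 2.

2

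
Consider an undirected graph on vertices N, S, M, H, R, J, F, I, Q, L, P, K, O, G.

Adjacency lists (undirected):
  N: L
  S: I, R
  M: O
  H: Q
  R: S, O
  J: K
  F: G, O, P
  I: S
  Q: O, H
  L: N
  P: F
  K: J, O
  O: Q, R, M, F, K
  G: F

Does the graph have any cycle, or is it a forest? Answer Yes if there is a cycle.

No

DFS, tracking each vertex's parent; an edge to a visited non-parent vertex closes a cycle.
Start from L:
visit L (parent –)
  visit N (parent L)
    N–L: parent, skip
visit S (parent –)
  visit I (parent S)
    I–S: parent, skip
  visit R (parent S)
    R–S: parent, skip
    visit O (parent R)
      visit Q (parent O)
        Q–O: parent, skip
        visit H (parent Q)
          H–Q: parent, skip
      O–R: parent, skip
      visit M (parent O)
        M–O: parent, skip
      visit F (parent O)
        visit G (parent F)
          G–F: parent, skip
        F–O: parent, skip
        visit P (parent F)
          P–F: parent, skip
      visit K (parent O)
        visit J (parent K)
          J–K: parent, skip
        K–O: parent, skip
No non-parent visited neighbor found — the graph is a forest.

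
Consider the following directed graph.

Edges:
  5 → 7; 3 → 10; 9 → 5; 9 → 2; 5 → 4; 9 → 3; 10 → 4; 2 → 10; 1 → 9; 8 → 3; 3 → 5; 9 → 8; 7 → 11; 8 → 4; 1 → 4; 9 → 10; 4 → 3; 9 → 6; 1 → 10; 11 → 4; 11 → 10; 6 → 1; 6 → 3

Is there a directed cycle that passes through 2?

2 lies on a cycle iff there is a path from 2 back to itself.
Exploring from 2, it never reaches itself; equivalently, its strongly connected component is a singleton.

No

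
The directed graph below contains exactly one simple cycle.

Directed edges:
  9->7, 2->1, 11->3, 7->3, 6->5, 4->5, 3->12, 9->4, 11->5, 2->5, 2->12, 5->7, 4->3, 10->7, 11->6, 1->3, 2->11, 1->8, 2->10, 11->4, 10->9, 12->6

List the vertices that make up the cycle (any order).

DFS with gray/black marking from 6:
6 gray
  5 gray
    7 gray
      3 gray
        12 gray
          12→6: 6 is gray → back edge
Back edge closes the cycle 6 → 5 → 7 → 3 → 12 → 6; its vertices are {3, 5, 6, 7, 12}.

3, 5, 6, 7, 12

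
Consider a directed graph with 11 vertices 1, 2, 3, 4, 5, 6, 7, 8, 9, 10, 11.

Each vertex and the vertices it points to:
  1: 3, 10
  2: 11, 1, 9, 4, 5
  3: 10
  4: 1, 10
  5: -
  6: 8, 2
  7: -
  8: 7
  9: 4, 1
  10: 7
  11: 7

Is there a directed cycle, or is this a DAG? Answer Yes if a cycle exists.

No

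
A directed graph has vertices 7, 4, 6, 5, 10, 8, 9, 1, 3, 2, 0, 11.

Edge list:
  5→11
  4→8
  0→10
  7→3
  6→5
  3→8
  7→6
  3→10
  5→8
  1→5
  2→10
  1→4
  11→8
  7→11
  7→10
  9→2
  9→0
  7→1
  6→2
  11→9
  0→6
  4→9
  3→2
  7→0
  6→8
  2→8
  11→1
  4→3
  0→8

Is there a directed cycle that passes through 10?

No

10 lies on a cycle iff there is a path from 10 back to itself.
Exploring from 10, it never reaches itself; equivalently, its strongly connected component is a singleton.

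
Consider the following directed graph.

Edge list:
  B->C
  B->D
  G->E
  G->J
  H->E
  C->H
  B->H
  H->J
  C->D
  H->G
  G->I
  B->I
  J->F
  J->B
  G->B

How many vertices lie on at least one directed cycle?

5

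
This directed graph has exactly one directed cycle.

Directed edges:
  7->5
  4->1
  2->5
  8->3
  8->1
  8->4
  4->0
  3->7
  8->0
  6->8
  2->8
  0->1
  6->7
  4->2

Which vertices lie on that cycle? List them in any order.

2, 4, 8

DFS with gray/black marking from 8:
8 gray
  1 gray
  1 black
  4 gray
    0 gray
      0→1: 1 black — skip
    0 black
    4→1: 1 black — skip
    2 gray
      5 gray
      5 black
      2→8: 8 is gray → back edge
Back edge closes the cycle 8 → 4 → 2 → 8; its vertices are {2, 4, 8}.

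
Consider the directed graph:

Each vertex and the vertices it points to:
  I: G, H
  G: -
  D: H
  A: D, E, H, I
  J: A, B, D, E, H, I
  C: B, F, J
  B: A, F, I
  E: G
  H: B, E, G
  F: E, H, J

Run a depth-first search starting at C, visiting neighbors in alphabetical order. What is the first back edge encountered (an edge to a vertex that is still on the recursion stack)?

H->B

DFS from C (visiting neighbors in alphabetical order); mark gray on enter, black on exit:
C gray
  B gray
    A gray
      D gray
        H gray
          H→B: B is gray → back edge
First back edge: H → B.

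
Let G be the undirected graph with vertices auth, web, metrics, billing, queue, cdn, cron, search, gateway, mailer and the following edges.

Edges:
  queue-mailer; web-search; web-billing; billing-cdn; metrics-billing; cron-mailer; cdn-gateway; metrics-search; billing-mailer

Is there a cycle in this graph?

Yes

DFS, tracking each vertex's parent; an edge to a visited non-parent vertex closes a cycle.
Start from metrics:
visit metrics (parent –)
  visit billing (parent metrics)
    billing–metrics: parent, skip
    visit web (parent billing)
      web–billing: parent, skip
      visit search (parent web)
        search–web: parent, skip
        search–metrics: metrics visited and ≠ parent → cycle
Cycle: metrics – billing – web – search – metrics.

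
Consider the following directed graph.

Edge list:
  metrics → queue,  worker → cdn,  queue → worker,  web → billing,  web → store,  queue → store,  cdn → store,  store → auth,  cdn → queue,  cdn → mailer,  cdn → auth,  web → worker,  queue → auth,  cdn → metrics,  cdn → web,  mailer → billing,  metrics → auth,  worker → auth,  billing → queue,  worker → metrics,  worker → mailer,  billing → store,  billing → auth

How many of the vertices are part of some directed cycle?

A vertex is on a directed cycle iff it belongs to a strongly connected component of size ≥ 2 (or has a self-loop).
The vertices on cycles are {cdn, web, queue, mailer, worker, billing, metrics} — 7 in total.

7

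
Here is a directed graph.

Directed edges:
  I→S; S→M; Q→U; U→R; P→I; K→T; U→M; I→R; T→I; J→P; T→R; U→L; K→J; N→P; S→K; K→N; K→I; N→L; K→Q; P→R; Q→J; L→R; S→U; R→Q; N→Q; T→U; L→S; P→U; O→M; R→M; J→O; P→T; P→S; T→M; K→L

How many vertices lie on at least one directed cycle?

A vertex is on a directed cycle iff it belongs to a strongly connected component of size ≥ 2 (or has a self-loop).
The vertices on cycles are {I, J, K, L, N, P, Q, R, S, T, U} — 11 in total.

11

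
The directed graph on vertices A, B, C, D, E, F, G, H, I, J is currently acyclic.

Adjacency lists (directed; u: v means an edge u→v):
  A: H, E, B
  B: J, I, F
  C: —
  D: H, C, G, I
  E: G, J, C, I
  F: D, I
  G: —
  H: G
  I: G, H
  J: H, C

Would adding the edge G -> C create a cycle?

No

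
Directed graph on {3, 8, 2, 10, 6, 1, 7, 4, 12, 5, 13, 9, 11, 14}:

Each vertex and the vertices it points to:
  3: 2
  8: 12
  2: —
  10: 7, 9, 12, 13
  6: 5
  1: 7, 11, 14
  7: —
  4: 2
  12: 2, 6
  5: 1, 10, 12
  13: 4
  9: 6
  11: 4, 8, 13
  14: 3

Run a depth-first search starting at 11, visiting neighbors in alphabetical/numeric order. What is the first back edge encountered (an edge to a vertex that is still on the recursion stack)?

DFS from 11 (visiting neighbors in alphabetical/numeric order); mark gray on enter, black on exit:
11 gray
  4 gray
    2 gray
    2 black
  4 black
  8 gray
    12 gray
      12→2: 2 black — skip
      6 gray
        5 gray
          1 gray
            7 gray
            7 black
            1→11: 11 is gray → back edge
First back edge: 1 → 11.

1->11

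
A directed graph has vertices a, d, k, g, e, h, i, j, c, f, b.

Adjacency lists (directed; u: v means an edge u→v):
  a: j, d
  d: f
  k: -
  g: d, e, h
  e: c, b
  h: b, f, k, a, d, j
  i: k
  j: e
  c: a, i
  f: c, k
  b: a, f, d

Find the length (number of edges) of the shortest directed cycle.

For each vertex v, BFS finds the shortest path from v back to v.
The shortest such closed walk is e → c → a → j → e, length 4.

4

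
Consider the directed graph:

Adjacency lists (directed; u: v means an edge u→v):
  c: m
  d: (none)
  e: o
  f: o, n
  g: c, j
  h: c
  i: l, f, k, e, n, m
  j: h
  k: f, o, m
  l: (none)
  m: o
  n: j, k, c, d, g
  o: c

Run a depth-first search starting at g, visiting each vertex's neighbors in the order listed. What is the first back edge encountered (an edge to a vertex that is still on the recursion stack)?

DFS from g (visiting each vertex's neighbors in the order listed); mark gray on enter, black on exit:
g gray
  c gray
    m gray
      o gray
        o→c: c is gray → back edge
First back edge: o → c.

o→c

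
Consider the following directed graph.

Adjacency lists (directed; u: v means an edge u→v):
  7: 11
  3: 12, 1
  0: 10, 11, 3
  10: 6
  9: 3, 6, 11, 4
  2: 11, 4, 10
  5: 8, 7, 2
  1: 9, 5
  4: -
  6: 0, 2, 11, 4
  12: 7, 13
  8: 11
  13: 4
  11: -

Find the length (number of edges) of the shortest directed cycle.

3

For each vertex v, BFS finds the shortest path from v back to v.
The shortest such closed walk is 3 → 1 → 9 → 3, length 3.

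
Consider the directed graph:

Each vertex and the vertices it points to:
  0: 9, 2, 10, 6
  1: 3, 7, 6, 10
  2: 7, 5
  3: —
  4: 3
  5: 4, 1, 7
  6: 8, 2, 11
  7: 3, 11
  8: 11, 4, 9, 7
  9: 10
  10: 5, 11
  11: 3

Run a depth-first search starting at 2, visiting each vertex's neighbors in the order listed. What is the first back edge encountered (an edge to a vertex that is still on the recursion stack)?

10->5

DFS from 2 (visiting each vertex's neighbors in the order listed); mark gray on enter, black on exit:
2 gray
  7 gray
    3 gray
    3 black
    11 gray
      11→3: 3 black — skip
    11 black
  7 black
  5 gray
    4 gray
      4→3: 3 black — skip
    4 black
    1 gray
      1→3: 3 black — skip
      1→7: 7 black — skip
      6 gray
        8 gray
          8→11: 11 black — skip
          8→4: 4 black — skip
          9 gray
            10 gray
              10→5: 5 is gray → back edge
First back edge: 10 → 5.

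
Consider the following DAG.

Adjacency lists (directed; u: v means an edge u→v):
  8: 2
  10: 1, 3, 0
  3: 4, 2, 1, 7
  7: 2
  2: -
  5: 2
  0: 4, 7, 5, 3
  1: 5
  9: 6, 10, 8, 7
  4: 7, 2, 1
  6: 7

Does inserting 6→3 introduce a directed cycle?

No

Adding 6→3 creates a cycle iff 3 can already reach 6.
Explore from 3: no path reaches 6. The graph stays acyclic.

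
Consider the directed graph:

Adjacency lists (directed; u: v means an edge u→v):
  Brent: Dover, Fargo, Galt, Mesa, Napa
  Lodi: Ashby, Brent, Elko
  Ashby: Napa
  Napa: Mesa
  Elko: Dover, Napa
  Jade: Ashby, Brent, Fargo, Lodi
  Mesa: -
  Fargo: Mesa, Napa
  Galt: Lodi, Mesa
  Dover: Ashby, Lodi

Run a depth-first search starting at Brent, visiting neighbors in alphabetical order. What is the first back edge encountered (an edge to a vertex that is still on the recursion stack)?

DFS from Brent (visiting neighbors in alphabetical order); mark gray on enter, black on exit:
Brent gray
  Dover gray
    Ashby gray
      Napa gray
        Mesa gray
        Mesa black
      Napa black
    Ashby black
    Lodi gray
      Lodi→Ashby: Ashby black — skip
      Lodi→Brent: Brent is gray → back edge
First back edge: Lodi → Brent.

Lodi->Brent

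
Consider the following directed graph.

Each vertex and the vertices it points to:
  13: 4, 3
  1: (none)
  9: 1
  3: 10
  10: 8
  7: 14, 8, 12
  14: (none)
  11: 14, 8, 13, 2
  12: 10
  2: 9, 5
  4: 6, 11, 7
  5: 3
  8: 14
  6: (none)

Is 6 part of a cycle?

No

6 lies on a cycle iff there is a path from 6 back to itself.
Exploring from 6, it never reaches itself; equivalently, its strongly connected component is a singleton.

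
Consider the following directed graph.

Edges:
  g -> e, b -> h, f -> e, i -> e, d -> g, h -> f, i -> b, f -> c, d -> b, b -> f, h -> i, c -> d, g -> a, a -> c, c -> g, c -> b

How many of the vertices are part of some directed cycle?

A vertex is on a directed cycle iff it belongs to a strongly connected component of size ≥ 2 (or has a self-loop).
The vertices on cycles are {a, b, c, d, f, g, h, i} — 8 in total.

8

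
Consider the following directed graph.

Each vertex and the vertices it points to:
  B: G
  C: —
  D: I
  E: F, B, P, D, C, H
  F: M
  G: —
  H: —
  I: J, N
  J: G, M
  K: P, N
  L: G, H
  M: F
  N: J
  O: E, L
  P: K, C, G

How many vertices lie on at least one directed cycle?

4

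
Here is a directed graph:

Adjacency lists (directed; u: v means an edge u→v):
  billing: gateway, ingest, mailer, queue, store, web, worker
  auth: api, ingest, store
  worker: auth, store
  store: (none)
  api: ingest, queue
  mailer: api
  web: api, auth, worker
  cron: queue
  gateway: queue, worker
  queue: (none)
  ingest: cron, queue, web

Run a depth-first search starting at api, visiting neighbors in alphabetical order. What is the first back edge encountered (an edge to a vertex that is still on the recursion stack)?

DFS from api (visiting neighbors in alphabetical order); mark gray on enter, black on exit:
api gray
  ingest gray
    cron gray
      queue gray
      queue black
    cron black
    ingest→queue: queue black — skip
    web gray
      web→api: api is gray → back edge
First back edge: web → api.

web→api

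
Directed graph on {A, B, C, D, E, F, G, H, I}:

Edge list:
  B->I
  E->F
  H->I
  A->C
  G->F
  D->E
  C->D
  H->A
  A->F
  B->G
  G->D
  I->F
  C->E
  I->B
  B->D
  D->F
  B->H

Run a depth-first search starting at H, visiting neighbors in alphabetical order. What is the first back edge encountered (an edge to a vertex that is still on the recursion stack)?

B→H

DFS from H (visiting neighbors in alphabetical order); mark gray on enter, black on exit:
H gray
  A gray
    C gray
      D gray
        E gray
          F gray
          F black
        E black
        D→F: F black — skip
      D black
      C→E: E black — skip
    C black
    A→F: F black — skip
  A black
  I gray
    B gray
      B→D: D black — skip
      G gray
        G→D: D black — skip
        G→F: F black — skip
      G black
      B→H: H is gray → back edge
First back edge: B → H.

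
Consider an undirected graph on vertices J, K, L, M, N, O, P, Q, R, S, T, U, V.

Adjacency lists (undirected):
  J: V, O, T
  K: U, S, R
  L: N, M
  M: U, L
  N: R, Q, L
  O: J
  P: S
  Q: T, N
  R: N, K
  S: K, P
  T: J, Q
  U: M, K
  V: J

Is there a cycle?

Yes

DFS, tracking each vertex's parent; an edge to a visited non-parent vertex closes a cycle.
Start from J:
visit J (parent –)
  visit V (parent J)
    V–J: parent, skip
  visit O (parent J)
    O–J: parent, skip
  visit T (parent J)
    T–J: parent, skip
    visit Q (parent T)
      Q–T: parent, skip
      visit N (parent Q)
        visit R (parent N)
          R–N: parent, skip
          visit K (parent R)
            visit U (parent K)
              visit M (parent U)
                M–U: parent, skip
                visit L (parent M)
                  L–N: N visited and ≠ parent → cycle
Cycle: N – R – K – U – M – L – N.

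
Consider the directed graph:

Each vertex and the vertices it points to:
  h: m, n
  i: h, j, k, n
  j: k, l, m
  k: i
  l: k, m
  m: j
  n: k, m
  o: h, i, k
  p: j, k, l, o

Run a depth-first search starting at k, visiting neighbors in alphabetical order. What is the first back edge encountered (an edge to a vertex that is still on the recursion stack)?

j→k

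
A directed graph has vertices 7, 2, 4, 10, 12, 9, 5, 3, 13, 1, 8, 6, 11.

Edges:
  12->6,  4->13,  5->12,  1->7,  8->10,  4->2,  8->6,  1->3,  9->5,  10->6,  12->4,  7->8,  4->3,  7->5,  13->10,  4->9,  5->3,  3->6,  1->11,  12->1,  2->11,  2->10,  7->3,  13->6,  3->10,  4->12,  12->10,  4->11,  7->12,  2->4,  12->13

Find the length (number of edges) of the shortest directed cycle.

For each vertex v, BFS finds the shortest path from v back to v.
The shortest such closed walk is 4 → 12 → 4, length 2.

2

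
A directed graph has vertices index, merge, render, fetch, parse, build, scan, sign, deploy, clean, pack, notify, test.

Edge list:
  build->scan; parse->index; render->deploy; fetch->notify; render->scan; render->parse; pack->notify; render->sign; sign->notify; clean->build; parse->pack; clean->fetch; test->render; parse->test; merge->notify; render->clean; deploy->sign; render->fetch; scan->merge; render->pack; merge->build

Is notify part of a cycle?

No

notify lies on a cycle iff there is a path from notify back to itself.
Exploring from notify, it never reaches itself; equivalently, its strongly connected component is a singleton.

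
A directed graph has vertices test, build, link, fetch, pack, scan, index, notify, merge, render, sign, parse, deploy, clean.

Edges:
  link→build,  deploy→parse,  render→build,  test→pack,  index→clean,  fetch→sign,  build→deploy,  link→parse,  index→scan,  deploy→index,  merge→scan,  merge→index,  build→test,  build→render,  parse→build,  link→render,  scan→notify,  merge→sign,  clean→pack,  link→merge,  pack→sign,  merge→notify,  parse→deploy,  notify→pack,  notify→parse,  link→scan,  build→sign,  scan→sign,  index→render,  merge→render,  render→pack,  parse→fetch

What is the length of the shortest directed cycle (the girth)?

For each vertex v, BFS finds the shortest path from v back to v.
The shortest such closed walk is build → render → build, length 2.

2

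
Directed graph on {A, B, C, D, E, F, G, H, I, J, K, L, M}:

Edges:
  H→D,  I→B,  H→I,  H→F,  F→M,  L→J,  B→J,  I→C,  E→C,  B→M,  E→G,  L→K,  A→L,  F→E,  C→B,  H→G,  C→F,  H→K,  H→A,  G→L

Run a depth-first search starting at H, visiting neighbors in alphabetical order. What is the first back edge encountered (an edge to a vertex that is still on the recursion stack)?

C->F

DFS from H (visiting neighbors in alphabetical order); mark gray on enter, black on exit:
H gray
  A gray
    L gray
      J gray
      J black
      K gray
      K black
    L black
  A black
  D gray
  D black
  F gray
    E gray
      C gray
        B gray
          B→J: J black — skip
          M gray
          M black
        B black
        C→F: F is gray → back edge
First back edge: C → F.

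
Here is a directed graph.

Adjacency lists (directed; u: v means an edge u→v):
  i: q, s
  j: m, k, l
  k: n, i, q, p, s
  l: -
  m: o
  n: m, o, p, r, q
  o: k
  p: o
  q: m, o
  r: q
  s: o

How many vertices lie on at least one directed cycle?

9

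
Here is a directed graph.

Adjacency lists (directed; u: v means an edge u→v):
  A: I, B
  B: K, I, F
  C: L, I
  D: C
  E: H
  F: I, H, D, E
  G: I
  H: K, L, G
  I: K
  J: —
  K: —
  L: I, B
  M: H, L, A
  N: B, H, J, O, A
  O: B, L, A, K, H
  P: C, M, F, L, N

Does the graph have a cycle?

Yes

DFS with white/gray/black marking, starting from H:
H gray
  K gray
  K black
  L gray
    I gray
      I→K: K black — skip
    I black
    B gray
      B→K: K black — skip
      B→I: I black — skip
      F gray
        F→I: I black — skip
        F→H: H is gray → back edge
Back edge found, so a cycle exists: H → L → B → F → H.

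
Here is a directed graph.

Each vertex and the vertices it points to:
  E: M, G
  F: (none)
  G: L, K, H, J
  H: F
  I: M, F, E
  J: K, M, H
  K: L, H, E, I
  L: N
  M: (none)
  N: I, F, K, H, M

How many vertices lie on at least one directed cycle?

A vertex is on a directed cycle iff it belongs to a strongly connected component of size ≥ 2 (or has a self-loop).
The vertices on cycles are {E, G, I, J, K, L, N} — 7 in total.

7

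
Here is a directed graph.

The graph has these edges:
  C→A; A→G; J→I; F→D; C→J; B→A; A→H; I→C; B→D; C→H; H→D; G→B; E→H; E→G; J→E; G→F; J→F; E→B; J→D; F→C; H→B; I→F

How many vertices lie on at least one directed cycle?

A vertex is on a directed cycle iff it belongs to a strongly connected component of size ≥ 2 (or has a self-loop).
The vertices on cycles are {A, B, C, E, F, G, H, I, J} — 9 in total.

9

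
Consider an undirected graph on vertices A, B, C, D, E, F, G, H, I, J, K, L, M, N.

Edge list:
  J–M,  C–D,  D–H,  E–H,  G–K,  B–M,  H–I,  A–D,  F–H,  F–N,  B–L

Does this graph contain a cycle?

No

DFS, tracking each vertex's parent; an edge to a visited non-parent vertex closes a cycle.
Start from A:
visit A (parent –)
  visit D (parent A)
    visit H (parent D)
      H–D: parent, skip
      visit F (parent H)
        F–H: parent, skip
        visit N (parent F)
          N–F: parent, skip
      visit I (parent H)
        I–H: parent, skip
      visit E (parent H)
        E–H: parent, skip
    D–A: parent, skip
    visit C (parent D)
      C–D: parent, skip
visit B (parent –)
  visit M (parent B)
    M–B: parent, skip
    visit J (parent M)
      J–M: parent, skip
  visit L (parent B)
    L–B: parent, skip
visit G (parent –)
  visit K (parent G)
    K–G: parent, skip
No non-parent visited neighbor found — the graph is a forest.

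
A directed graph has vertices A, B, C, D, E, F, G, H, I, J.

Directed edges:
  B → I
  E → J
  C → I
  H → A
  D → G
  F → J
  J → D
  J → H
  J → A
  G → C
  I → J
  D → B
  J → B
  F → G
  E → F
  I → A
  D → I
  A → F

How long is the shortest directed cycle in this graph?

3

For each vertex v, BFS finds the shortest path from v back to v.
The shortest such closed walk is J → B → I → J, length 3.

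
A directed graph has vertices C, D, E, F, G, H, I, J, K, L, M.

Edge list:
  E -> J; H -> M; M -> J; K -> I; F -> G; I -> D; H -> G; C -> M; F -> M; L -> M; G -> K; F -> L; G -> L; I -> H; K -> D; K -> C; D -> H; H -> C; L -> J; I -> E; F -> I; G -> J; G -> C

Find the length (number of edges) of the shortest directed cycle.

For each vertex v, BFS finds the shortest path from v back to v.
The shortest such closed walk is I → H → G → K → I, length 4.

4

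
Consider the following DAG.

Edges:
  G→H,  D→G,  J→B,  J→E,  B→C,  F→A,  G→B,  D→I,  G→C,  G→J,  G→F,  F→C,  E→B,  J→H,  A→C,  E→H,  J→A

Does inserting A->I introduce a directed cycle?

No

Adding A→I creates a cycle iff I can already reach A.
Explore from I: no path reaches A. The graph stays acyclic.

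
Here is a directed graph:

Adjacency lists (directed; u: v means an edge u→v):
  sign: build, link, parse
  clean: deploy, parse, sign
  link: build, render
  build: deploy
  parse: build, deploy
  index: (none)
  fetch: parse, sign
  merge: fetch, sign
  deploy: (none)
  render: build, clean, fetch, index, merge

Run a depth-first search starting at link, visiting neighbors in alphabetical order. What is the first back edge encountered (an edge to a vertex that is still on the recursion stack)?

sign→link

DFS from link (visiting neighbors in alphabetical order); mark gray on enter, black on exit:
link gray
  build gray
    deploy gray
    deploy black
  build black
  render gray
    render→build: build black — skip
    clean gray
      clean→deploy: deploy black — skip
      parse gray
        parse→build: build black — skip
        parse→deploy: deploy black — skip
      parse black
      sign gray
        sign→build: build black — skip
        sign→link: link is gray → back edge
First back edge: sign → link.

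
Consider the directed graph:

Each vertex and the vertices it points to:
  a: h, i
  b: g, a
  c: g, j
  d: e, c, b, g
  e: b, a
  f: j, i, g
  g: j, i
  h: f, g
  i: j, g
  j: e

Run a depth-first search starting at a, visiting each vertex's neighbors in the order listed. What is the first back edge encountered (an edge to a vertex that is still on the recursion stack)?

g→j

DFS from a (visiting each vertex's neighbors in the order listed); mark gray on enter, black on exit:
a gray
  h gray
    f gray
      j gray
        e gray
          b gray
            g gray
              g→j: j is gray → back edge
First back edge: g → j.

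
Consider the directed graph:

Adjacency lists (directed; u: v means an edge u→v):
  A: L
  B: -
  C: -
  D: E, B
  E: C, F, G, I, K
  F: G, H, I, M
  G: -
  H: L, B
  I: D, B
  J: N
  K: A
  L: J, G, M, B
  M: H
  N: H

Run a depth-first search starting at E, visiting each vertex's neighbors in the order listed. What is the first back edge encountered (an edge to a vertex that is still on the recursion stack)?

DFS from E (visiting each vertex's neighbors in the order listed); mark gray on enter, black on exit:
E gray
  C gray
  C black
  F gray
    G gray
    G black
    H gray
      L gray
        J gray
          N gray
            N→H: H is gray → back edge
First back edge: N → H.

N→H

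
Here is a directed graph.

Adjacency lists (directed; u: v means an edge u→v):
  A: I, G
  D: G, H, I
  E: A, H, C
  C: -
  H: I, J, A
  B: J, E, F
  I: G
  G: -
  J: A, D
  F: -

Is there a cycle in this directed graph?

DFS with white/gray/black marking, starting from B:
B gray
  J gray
    A gray
      I gray
        G gray
        G black
      I black
      A→G: G black — skip
    A black
    D gray
      D→G: G black — skip
      H gray
        H→I: I black — skip
        H→J: J is gray → back edge
Back edge found, so a cycle exists: J → D → H → J.

Yes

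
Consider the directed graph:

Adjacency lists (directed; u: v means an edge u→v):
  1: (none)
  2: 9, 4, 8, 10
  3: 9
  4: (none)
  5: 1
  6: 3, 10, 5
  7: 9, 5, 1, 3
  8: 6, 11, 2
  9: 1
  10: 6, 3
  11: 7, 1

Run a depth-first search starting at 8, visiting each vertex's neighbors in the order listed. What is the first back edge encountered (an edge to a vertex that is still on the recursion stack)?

DFS from 8 (visiting each vertex's neighbors in the order listed); mark gray on enter, black on exit:
8 gray
  6 gray
    3 gray
      9 gray
        1 gray
        1 black
      9 black
    3 black
    10 gray
      10→6: 6 is gray → back edge
First back edge: 10 → 6.

10→6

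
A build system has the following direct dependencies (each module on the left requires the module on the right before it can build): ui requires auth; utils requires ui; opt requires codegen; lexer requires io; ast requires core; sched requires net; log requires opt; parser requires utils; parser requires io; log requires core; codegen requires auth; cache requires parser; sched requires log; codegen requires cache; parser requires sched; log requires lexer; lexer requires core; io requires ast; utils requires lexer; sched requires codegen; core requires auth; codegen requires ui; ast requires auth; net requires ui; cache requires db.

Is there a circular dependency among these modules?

Yes

DFS with white/gray/black marking, starting from ast:
ast gray
  auth gray
  auth black
  core gray
    core→auth: auth black — skip
  core black
ast black
ui gray
  ui→auth: auth black — skip
ui black
opt gray
  codegen gray
    codegen→auth: auth black — skip
    cache gray
      db gray
      db black
      parser gray
        utils gray
          utils→ui: ui black — skip
          lexer gray
            lexer→core: core black — skip
            io gray
              io→ast: ast black — skip
            io black
          lexer black
        utils black
        parser→io: io black — skip
        sched gray
          net gray
            net→ui: ui black — skip
          net black
          log gray
            log→opt: opt is gray → back edge
Back edge found, so a cycle exists: opt → codegen → cache → parser → sched → log → opt.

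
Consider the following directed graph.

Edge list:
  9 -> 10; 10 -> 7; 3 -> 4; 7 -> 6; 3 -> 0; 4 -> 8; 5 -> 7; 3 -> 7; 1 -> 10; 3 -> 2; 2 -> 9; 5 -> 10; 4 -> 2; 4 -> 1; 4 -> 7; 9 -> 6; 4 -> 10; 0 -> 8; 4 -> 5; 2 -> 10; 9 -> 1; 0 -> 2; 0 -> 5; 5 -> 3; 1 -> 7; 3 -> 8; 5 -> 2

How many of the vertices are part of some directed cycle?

4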